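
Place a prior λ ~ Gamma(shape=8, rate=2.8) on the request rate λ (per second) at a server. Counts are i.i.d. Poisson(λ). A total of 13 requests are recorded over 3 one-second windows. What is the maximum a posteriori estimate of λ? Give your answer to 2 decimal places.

λ̂_MAP = 3.45

Σxᵢ = 13, n = 3.
Posterior ∝ λ^7e^(−2.8λ) · λ^13e^(−3λ) = λ^20e^(−5.8λ), i.e. Gamma(shape=21, rate=5.8).
The mode of a Gamma(a, b) with a ≥ 1 (shape–rate) is (a−1)/b = 20/5.8 ≈ 3.45.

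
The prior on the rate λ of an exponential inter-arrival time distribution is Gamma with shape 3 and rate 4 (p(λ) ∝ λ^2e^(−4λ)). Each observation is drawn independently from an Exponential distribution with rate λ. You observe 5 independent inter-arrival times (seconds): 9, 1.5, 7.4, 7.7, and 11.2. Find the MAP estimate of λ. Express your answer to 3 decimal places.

λ̂_MAP = 0.172

The Exponential(rate=λ) likelihood is ∝ λ^n e^(−λΣtᵢ). Here n = 5 and Σtᵢ = 9 + 1.5 + 7.4 + 7.7 + 11.2 = 36.8.
Posterior ∝ λ^2e^(−4λ) · λ^5e^(−36.8λ) = λ^7e^(−40.8λ), i.e. Gamma(8, 40.8).
Mode = (a−1)/b = 7/40.8 ≈ 0.172.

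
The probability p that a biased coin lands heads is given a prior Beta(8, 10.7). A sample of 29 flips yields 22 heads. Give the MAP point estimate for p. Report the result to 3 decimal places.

Prior: Beta(8, 10.7).
Data: 22 successes in 29 trials. The binomial likelihood contributes p^22(1−p)^7, so the posterior is Beta(8+22, 10.7+7) = Beta(30, 17.7).
For Beta(a, b) with a, b > 1 the mode is (a−1)/(a+b−2) = 29/45.7 ≈ 0.635.

p̂_MAP = 0.635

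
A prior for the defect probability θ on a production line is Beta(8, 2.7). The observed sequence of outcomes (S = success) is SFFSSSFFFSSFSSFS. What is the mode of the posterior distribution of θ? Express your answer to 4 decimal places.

θ̂_MAP = 0.6478

Prior: Beta(8, 2.7).
Data: 9 successes in 16 trials (from the sequence). The binomial likelihood contributes θ^9(1−θ)^7, so the posterior is Beta(8+9, 2.7+7) = Beta(17, 9.7).
For Beta(a, b) with a, b > 1 the mode is (a−1)/(a+b−2) = 16/24.7 ≈ 0.6478.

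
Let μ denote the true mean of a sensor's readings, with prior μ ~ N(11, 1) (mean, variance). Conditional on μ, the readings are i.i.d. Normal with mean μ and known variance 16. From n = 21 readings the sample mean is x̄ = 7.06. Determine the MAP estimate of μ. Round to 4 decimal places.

μ̂_MAP = 8.7638

n = 21, x̄ = 7.06.
For a Normal prior and Normal likelihood with known variance, the posterior is Normal; its mode equals its mean, the precision-weighted average.
Prior precision 1/σ₀² = 1/1 = 1; data precision n/σ² = 21/16 = 1.3125.
μ̂ = (1·11 + 1.3125·7.06) / (1 + 1.3125) = 20.26625/2.3125 = 16213/1850 ≈ 8.7638.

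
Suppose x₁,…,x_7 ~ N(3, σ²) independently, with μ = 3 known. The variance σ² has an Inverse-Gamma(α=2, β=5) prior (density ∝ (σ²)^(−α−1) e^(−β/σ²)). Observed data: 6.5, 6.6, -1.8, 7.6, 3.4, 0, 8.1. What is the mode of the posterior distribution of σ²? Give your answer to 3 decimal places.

σ̂²_MAP = 8.814

Sum of squared deviations about the known mean: SS = (6.5−3)² + (6.6−3)² + (-1.8−3)² + (7.6−3)² + (3.4−3)² + (0−3)² + (8.1−3)² = 104.58.
The Normal likelihood contributes (σ²)^(−n/2) exp(−SS/(2σ²)), so the posterior is Inverse-Gamma(α + n/2, β + SS/2) = Inverse-Gamma(5.5, 57.29).
The mode of Inverse-Gamma(a, b) is b/(a+1) = 57.29/6.5 ≈ 8.814.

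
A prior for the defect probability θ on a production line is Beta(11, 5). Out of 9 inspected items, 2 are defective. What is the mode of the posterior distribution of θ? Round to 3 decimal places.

Prior: Beta(11, 5).
Data: 2 successes in 9 trials. The binomial likelihood contributes θ^2(1−θ)^7, so the posterior is Beta(11+2, 5+7) = Beta(13, 12).
For Beta(a, b) with a, b > 1 the mode is (a−1)/(a+b−2) = 12/23 ≈ 0.522.

θ̂_MAP = 0.522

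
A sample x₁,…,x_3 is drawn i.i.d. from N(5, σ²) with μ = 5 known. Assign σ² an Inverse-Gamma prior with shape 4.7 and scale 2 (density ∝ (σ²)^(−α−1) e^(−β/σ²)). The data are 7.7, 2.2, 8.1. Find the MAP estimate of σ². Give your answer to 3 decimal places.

σ̂²_MAP = 1.996

Sum of squared deviations about the known mean: SS = (7.7−5)² + (2.2−5)² + (8.1−5)² = 24.74.
The Normal likelihood contributes (σ²)^(−n/2) exp(−SS/(2σ²)), so the posterior is Inverse-Gamma(α + n/2, β + SS/2) = Inverse-Gamma(6.2, 14.37).
The mode of Inverse-Gamma(a, b) is b/(a+1) = 14.37/7.2 ≈ 1.996.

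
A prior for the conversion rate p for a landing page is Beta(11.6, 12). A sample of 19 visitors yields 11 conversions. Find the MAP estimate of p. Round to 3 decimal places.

Prior: Beta(11.6, 12).
Data: 11 successes in 19 trials. The binomial likelihood contributes p^11(1−p)^8, so the posterior is Beta(11.6+11, 12+8) = Beta(22.6, 20).
For Beta(a, b) with a, b > 1 the mode is (a−1)/(a+b−2) = 21.6/40.6 ≈ 0.532.

p̂_MAP = 0.532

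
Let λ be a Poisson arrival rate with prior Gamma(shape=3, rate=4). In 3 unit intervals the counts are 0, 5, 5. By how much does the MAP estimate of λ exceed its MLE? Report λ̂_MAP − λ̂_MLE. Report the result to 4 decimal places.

Σxᵢ = 10. Posterior is Gamma(13, 7); MAP = (13−1)/7 = 12/7 ≈ 1.71429.
MLE = x̄ = 10/3 ≈ 3.33333.
Difference = 12/7 − 10/3 = -34/21 ≈ -1.6190.

MAP − MLE = -1.6190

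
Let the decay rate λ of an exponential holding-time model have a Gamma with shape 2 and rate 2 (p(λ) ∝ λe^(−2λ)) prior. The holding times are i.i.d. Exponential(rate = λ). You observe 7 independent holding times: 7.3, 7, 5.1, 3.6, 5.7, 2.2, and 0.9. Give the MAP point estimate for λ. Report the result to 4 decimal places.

The Exponential(rate=λ) likelihood is ∝ λ^n e^(−λΣtᵢ). Here n = 7 and Σtᵢ = 7.3 + 7 + 5.1 + 3.6 + 5.7 + 2.2 + 0.9 = 31.8.
Posterior ∝ λe^(−2λ) · λ^7e^(−31.8λ) = λ^8e^(−33.8λ), i.e. Gamma(9, 33.8).
Mode = (a−1)/b = 8/33.8 ≈ 0.2367.

λ̂_MAP = 0.2367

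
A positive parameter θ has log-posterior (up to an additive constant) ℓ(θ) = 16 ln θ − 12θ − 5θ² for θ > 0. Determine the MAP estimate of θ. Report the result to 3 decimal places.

θ̂_MAP = 0.800

ℓ'(θ) = 16/θ − 12 − 10θ. Setting this to zero and multiplying by θ: 10θ² + 12θ − 16 = 0.
θ = (−12 + √(12² + 4·10·16)) / (2·10) = (−12 + √784) / 20 = (−12 + 28)/20 = 4/5.
ℓ''(θ) = −16/θ² − 10 < 0, confirming a maximum.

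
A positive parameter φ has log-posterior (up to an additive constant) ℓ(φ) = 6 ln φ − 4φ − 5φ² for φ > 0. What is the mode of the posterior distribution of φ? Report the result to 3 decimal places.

φ̂_MAP = 0.600

ℓ'(φ) = 6/φ − 4 − 10φ. Setting this to zero and multiplying by φ: 10φ² + 4φ − 6 = 0.
φ = (−4 + √(4² + 4·10·6)) / (2·10) = (−4 + √256) / 20 = (−4 + 16)/20 = 3/5.
ℓ''(φ) = −6/φ² − 10 < 0, confirming a maximum.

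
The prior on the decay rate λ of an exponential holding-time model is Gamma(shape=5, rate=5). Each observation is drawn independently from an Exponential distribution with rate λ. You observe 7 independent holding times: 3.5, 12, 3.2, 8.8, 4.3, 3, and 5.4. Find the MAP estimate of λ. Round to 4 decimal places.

λ̂_MAP = 0.2434

The Exponential(rate=λ) likelihood is ∝ λ^n e^(−λΣtᵢ). Here n = 7 and Σtᵢ = 3.5 + 12 + 3.2 + 8.8 + 4.3 + 3 + 5.4 = 40.2.
Posterior ∝ λ^4e^(−5λ) · λ^7e^(−40.2λ) = λ^11e^(−45.2λ), i.e. Gamma(12, 45.2).
Mode = (a−1)/b = 11/45.2 ≈ 0.2434.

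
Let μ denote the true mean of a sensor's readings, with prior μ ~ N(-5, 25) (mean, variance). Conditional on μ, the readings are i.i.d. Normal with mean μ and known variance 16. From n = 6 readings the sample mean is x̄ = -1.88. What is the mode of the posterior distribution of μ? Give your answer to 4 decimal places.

μ̂_MAP = -2.1807

n = 6, x̄ = -1.88.
For a Normal prior and Normal likelihood with known variance, the posterior is Normal; its mode equals its mean, the precision-weighted average.
Prior precision 1/σ₀² = 1/25 = 0.04; data precision n/σ² = 6/16 = 0.375.
μ̂ = (0.04·(-5) + 0.375·(-1.88)) / (0.04 + 0.375) = (-0.905)/0.415 = -181/83 ≈ -2.1807.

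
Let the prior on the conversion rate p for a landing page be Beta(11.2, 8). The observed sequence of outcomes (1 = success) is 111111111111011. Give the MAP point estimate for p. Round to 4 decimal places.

p̂_MAP = 0.7516

Prior: Beta(11.2, 8).
Data: 14 successes in 15 trials (from the sequence). The binomial likelihood contributes p^14(1−p)^1, so the posterior is Beta(11.2+14, 8+1) = Beta(25.2, 9).
For Beta(a, b) with a, b > 1 the mode is (a−1)/(a+b−2) = 24.2/32.2 ≈ 0.7516.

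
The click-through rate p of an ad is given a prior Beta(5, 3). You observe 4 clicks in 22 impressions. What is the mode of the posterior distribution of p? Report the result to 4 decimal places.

p̂_MAP = 0.2857

Prior: Beta(5, 3).
Data: 4 successes in 22 trials. The binomial likelihood contributes p^4(1−p)^18, so the posterior is Beta(5+4, 3+18) = Beta(9, 21).
For Beta(a, b) with a, b > 1 the mode is (a−1)/(a+b−2) = 8/28 ≈ 0.2857.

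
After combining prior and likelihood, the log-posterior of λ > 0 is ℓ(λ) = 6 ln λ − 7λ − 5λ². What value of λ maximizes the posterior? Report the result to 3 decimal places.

ℓ'(λ) = 6/λ − 7 − 10λ. Setting this to zero and multiplying by λ: 10λ² + 7λ − 6 = 0.
λ = (−7 + √(7² + 4·10·6)) / (2·10) = (−7 + √289) / 20 = (−7 + 17)/20 = 1/2.
ℓ''(λ) = −6/λ² − 10 < 0, confirming a maximum.

λ̂_MAP = 0.500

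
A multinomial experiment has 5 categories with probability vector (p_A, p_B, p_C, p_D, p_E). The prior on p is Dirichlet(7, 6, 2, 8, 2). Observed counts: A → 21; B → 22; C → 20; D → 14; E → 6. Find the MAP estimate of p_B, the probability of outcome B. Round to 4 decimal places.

MAP estimate of p_B = 0.2621

The posterior is Dirichlet(αᵢ + nᵢ) = Dirichlet(28, 28, 22, 22, 8).
For a Dirichlet(a₁,…,a_K) with all aᵢ > 1, the mode has j-th component (aⱼ − 1)/(Σaᵢ − K).
Here Σaᵢ = 108 and K = 5, so p_B = (28 − 1)/(108 − 5) = 27/103 ≈ 0.2621.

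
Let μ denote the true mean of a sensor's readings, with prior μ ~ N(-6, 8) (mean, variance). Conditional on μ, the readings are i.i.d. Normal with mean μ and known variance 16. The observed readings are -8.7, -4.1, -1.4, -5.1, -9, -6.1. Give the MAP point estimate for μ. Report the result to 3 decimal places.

μ̂_MAP = -5.800

n = 6; x̄ = ((-8.7) + (-4.1) + (-1.4) + (-5.1) + (-9) + (-6.1))/6 = -34.4/6 = -86/15 ≈ -5.7333.
For a Normal prior and Normal likelihood with known variance, the posterior is Normal; its mode equals its mean, the precision-weighted average.
Prior precision 1/σ₀² = 1/8 = 0.125; data precision n/σ² = 6/16 = 0.375.
μ̂ = (0.125·(-6) + 0.375·(-86/15)) / (0.125 + 0.375) = (-2.9)/0.5 = -5.800.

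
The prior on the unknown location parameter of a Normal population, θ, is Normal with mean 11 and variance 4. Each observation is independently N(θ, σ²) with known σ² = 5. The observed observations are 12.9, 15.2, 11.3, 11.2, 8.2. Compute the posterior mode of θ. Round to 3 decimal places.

n = 5; x̄ = (12.9 + 15.2 + 11.3 + 11.2 + 8.2)/5 = 58.8/5 = 11.76.
For a Normal prior and Normal likelihood with known variance, the posterior is Normal; its mode equals its mean, the precision-weighted average.
Prior precision 1/σ₀² = 1/4 = 0.25; data precision n/σ² = 5/5 = 1.
θ̂ = (0.25·11 + 1·11.76) / (0.25 + 1) = 14.51/1.25 = 11.608.

θ̂_MAP = 11.608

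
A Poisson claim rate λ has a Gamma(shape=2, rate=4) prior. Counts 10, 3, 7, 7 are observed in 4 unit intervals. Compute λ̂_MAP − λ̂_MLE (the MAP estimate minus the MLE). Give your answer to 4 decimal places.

MAP − MLE = -3.2500

Σxᵢ = 27. Posterior is Gamma(29, 8); MAP = (29−1)/8 = 28/8 ≈ 3.50000.
MLE = x̄ = 27/4 ≈ 6.75000.
Difference = 28/8 − 27/4 = -13/4 ≈ -3.2500.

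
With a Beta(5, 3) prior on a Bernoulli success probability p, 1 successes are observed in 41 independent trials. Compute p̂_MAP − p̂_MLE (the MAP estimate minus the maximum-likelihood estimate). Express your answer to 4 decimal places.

MAP − MLE = 0.0820

Posterior is Beta(6, 43); MAP = (6−1)/(49−2) = 5/47 ≈ 0.10638.
MLE ignores the prior: p̂_MLE = k/n = 1/41 ≈ 0.02439.
Difference = 5/47 − 1/41 = 158/1927 ≈ 0.0820.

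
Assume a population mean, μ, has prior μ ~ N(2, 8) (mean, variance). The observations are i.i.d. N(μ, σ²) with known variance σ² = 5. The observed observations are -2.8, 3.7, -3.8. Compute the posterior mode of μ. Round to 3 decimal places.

n = 3; x̄ = ((-2.8) + 3.7 + (-3.8))/3 = -2.9/3 = -29/30 ≈ -0.9667.
For a Normal prior and Normal likelihood with known variance, the posterior is Normal; its mode equals its mean, the precision-weighted average.
Prior precision 1/σ₀² = 1/8 = 0.125; data precision n/σ² = 3/5 = 0.6.
μ̂ = (0.125·2 + 0.6·(-29/30)) / (0.125 + 0.6) = (-0.33)/0.725 = -66/145 ≈ -0.455.

μ̂_MAP = -0.455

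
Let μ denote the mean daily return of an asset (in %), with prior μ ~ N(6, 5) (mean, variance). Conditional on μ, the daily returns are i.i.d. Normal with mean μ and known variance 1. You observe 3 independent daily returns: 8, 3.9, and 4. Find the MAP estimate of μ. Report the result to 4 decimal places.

μ̂_MAP = 5.3438

n = 3; x̄ = (8 + 3.9 + 4)/3 = 15.9/3 = 5.3.
For a Normal prior and Normal likelihood with known variance, the posterior is Normal; its mode equals its mean, the precision-weighted average.
Prior precision 1/σ₀² = 1/5 = 0.2; data precision n/σ² = 3/1 = 3.
μ̂ = (0.2·6 + 3·5.3) / (0.2 + 3) = 17.1/3.2 = 5.34375 ≈ 5.3438.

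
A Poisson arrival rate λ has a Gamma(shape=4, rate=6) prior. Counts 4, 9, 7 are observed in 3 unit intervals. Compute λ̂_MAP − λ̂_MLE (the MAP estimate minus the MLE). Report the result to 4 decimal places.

MAP − MLE = -4.1111

Σxᵢ = 20. Posterior is Gamma(24, 9); MAP = (24−1)/9 = 23/9 ≈ 2.55556.
MLE = x̄ = 20/3 ≈ 6.66667.
Difference = 23/9 − 20/3 = -37/9 ≈ -4.1111.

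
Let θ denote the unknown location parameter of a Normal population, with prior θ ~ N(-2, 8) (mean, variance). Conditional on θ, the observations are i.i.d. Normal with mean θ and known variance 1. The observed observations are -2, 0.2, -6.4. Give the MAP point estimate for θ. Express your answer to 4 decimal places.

θ̂_MAP = -2.7040

n = 3; x̄ = ((-2) + 0.2 + (-6.4))/3 = -8.2/3 = -41/15 ≈ -2.7333.
For a Normal prior and Normal likelihood with known variance, the posterior is Normal; its mode equals its mean, the precision-weighted average.
Prior precision 1/σ₀² = 1/8 = 0.125; data precision n/σ² = 3/1 = 3.
θ̂ = (0.125·(-2) + 3·(-41/15)) / (0.125 + 3) = (-8.45)/3.125 = -2.7040.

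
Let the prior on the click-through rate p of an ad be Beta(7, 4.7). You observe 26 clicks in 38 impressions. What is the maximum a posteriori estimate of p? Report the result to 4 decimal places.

p̂_MAP = 0.6709

Prior: Beta(7, 4.7).
Data: 26 successes in 38 trials. The binomial likelihood contributes p^26(1−p)^12, so the posterior is Beta(7+26, 4.7+12) = Beta(33, 16.7).
For Beta(a, b) with a, b > 1 the mode is (a−1)/(a+b−2) = 32/47.7 ≈ 0.6709.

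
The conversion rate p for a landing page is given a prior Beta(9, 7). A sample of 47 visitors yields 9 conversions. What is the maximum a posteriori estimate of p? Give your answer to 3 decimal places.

Prior: Beta(9, 7).
Data: 9 successes in 47 trials. The binomial likelihood contributes p^9(1−p)^38, so the posterior is Beta(9+9, 7+38) = Beta(18, 45).
For Beta(a, b) with a, b > 1 the mode is (a−1)/(a+b−2) = 17/61 ≈ 0.279.

p̂_MAP = 0.279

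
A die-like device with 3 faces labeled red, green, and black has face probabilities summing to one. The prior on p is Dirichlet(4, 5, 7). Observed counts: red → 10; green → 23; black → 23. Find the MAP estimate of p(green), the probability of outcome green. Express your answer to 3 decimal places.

MAP estimate of p(green) = 0.391

The posterior is Dirichlet(αᵢ + nᵢ) = Dirichlet(14, 28, 30).
For a Dirichlet(a₁,…,a_K) with all aᵢ > 1, the mode has j-th component (aⱼ − 1)/(Σaᵢ − K).
Here Σaᵢ = 72 and K = 3, so p(green) = (28 − 1)/(72 − 3) = 27/69 ≈ 0.391.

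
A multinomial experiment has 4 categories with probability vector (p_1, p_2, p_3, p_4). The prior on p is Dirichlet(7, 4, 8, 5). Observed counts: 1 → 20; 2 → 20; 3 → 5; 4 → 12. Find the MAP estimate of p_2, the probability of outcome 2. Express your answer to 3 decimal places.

The posterior is Dirichlet(αᵢ + nᵢ) = Dirichlet(27, 24, 13, 17).
For a Dirichlet(a₁,…,a_K) with all aᵢ > 1, the mode has j-th component (aⱼ − 1)/(Σaᵢ − K).
Here Σaᵢ = 81 and K = 4, so p_2 = (24 − 1)/(81 − 4) = 23/77 ≈ 0.299.

MAP estimate: 0.299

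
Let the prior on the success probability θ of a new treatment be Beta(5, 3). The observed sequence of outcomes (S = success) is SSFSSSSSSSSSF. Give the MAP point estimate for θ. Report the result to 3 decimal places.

Prior: Beta(5, 3).
Data: 11 successes in 13 trials (from the sequence). The binomial likelihood contributes θ^11(1−θ)^2, so the posterior is Beta(5+11, 3+2) = Beta(16, 5).
For Beta(a, b) with a, b > 1 the mode is (a−1)/(a+b−2) = 15/19 ≈ 0.789.

θ̂_MAP = 0.789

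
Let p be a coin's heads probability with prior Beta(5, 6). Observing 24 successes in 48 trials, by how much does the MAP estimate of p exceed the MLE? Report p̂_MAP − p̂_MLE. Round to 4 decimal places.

Posterior is Beta(29, 30); MAP = (29−1)/(59−2) = 28/57 ≈ 0.49123.
MLE ignores the prior: p̂_MLE = k/n = 24/48 ≈ 0.50000.
Difference = 28/57 − 24/48 = -1/114 ≈ -0.0088.

MAP − MLE = -0.0088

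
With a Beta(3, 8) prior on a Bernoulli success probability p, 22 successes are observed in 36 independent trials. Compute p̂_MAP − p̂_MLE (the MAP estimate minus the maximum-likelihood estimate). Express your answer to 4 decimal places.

Posterior is Beta(25, 22); MAP = (25−1)/(47−2) = 24/45 ≈ 0.53333.
MLE ignores the prior: p̂_MLE = k/n = 22/36 ≈ 0.61111.
Difference = 24/45 − 22/36 = -7/90 ≈ -0.0778.

MAP − MLE = -0.0778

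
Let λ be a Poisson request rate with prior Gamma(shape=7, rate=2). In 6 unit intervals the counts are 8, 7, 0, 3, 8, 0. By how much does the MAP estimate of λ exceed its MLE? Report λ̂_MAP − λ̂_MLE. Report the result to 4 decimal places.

MAP − MLE = -0.3333

Σxᵢ = 26. Posterior is Gamma(33, 8); MAP = (33−1)/8 = 32/8 ≈ 4.00000.
MLE = x̄ = 26/6 ≈ 4.33333.
Difference = 32/8 − 26/6 = -1/3 ≈ -0.3333.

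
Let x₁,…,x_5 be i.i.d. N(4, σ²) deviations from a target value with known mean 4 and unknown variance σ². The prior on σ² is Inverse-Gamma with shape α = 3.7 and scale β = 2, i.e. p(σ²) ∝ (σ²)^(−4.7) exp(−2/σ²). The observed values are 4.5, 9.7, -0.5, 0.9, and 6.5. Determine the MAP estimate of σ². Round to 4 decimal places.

Sum of squared deviations about the known mean: SS = (4.5−4)² + (9.7−4)² + (-0.5−4)² + (0.9−4)² + (6.5−4)² = 68.85.
The Normal likelihood contributes (σ²)^(−n/2) exp(−SS/(2σ²)), so the posterior is Inverse-Gamma(α + n/2, β + SS/2) = Inverse-Gamma(6.2, 36.425).
The mode of Inverse-Gamma(a, b) is b/(a+1) = 36.425/7.2 ≈ 5.0590.

σ̂²_MAP = 5.0590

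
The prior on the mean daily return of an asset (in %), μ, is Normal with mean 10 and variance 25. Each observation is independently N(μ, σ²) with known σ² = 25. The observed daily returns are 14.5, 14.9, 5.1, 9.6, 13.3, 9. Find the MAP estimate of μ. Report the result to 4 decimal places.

μ̂_MAP = 10.9143

n = 6; x̄ = (14.5 + 14.9 + 5.1 + 9.6 + 13.3 + 9)/6 = 66.4/6 = 166/15 ≈ 11.0667.
For a Normal prior and Normal likelihood with known variance, the posterior is Normal; its mode equals its mean, the precision-weighted average.
Prior precision 1/σ₀² = 1/25 = 0.04; data precision n/σ² = 6/25 = 0.24.
μ̂ = (0.04·10 + 0.24·(166/15)) / (0.04 + 0.24) = 3.056/0.28 = 382/35 ≈ 10.9143.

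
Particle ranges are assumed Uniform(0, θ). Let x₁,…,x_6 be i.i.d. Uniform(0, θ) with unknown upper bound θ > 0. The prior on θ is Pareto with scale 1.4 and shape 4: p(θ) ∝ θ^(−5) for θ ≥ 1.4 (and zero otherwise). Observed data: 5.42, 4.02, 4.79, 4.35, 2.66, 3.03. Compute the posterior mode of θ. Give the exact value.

θ̂_MAP = 5.42

The Uniform(0, θ) likelihood is θ^(−n) for θ ≥ max(xᵢ), zero otherwise. Here max(xᵢ) = 5.42.
Posterior ∝ θ^(−5) · θ^(−6) = θ^(−11) on θ ≥ max(1.4, 5.42) = 5.42.
This density is strictly decreasing in θ, so the posterior mode lies at the lower boundary of the support.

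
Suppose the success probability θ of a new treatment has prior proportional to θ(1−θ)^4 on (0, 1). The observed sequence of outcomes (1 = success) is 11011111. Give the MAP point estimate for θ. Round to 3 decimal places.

θ̂_MAP = 0.615

The prior density ∝ θ(1−θ)^4 is the kernel of Beta(2, 5).
Data: 7 successes in 8 trials (from the sequence). The binomial likelihood contributes θ^7(1−θ)^1, so the posterior is Beta(2+7, 5+1) = Beta(9, 6).
For Beta(a, b) with a, b > 1 the mode is (a−1)/(a+b−2) = 8/13 ≈ 0.615.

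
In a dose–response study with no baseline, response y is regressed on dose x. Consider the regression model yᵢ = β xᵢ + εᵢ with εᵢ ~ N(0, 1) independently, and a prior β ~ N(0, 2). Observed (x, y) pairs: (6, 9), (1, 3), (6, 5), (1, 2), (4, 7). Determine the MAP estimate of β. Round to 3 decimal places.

log p(β | y) = −Σ(yᵢ − βxᵢ)²/(2·1) − β²/(2·2) + const.
Setting the derivative to zero: Σxᵢ(yᵢ − βxᵢ)/1 − β/2 = 0, so β = Σxᵢyᵢ / (Σxᵢ² + σ²/τ²).
Σxᵢyᵢ = 6·9 + 1·3 + 6·5 + 1·2 + 4·7 = 117; Σxᵢ² = 90; σ²/τ² = 0.5.
β̂_MAP = 117 / (90 + 0.5) = 117/90.5 ≈ 1.293.

β̂_MAP = 1.293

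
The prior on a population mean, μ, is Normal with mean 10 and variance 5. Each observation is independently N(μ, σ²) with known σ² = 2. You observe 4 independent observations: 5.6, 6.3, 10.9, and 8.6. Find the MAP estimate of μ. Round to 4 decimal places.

μ̂_MAP = 8.0455

n = 4; x̄ = (5.6 + 6.3 + 10.9 + 8.6)/4 = 31.4/4 = 7.85.
For a Normal prior and Normal likelihood with known variance, the posterior is Normal; its mode equals its mean, the precision-weighted average.
Prior precision 1/σ₀² = 1/5 = 0.2; data precision n/σ² = 4/2 = 2.
μ̂ = (0.2·10 + 2·7.85) / (0.2 + 2) = 17.7/2.2 = 177/22 ≈ 8.0455.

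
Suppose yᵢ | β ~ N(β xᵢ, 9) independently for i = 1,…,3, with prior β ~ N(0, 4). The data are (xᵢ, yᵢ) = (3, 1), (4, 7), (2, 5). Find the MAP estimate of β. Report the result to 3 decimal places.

log p(β | y) = −Σ(yᵢ − βxᵢ)²/(2·9) − β²/(2·4) + const.
Setting the derivative to zero: Σxᵢ(yᵢ − βxᵢ)/9 − β/4 = 0, so β = Σxᵢyᵢ / (Σxᵢ² + σ²/τ²).
Σxᵢyᵢ = 3·1 + 4·7 + 2·5 = 41; Σxᵢ² = 29; σ²/τ² = 2.25.
β̂_MAP = 41 / (29 + 2.25) = 41/31.25 ≈ 1.312.

β̂_MAP = 1.312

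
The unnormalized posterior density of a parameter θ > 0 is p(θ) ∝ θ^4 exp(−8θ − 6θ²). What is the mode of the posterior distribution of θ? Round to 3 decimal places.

ℓ'(θ) = 4/θ − 8 − 12θ. Setting this to zero and multiplying by θ: 12θ² + 8θ − 4 = 0.
θ = (−8 + √(8² + 4·12·4)) / (2·12) = (−8 + √256) / 24 = (−8 + 16)/24 = 1/3.
ℓ''(θ) = −4/θ² − 12 < 0, confirming a maximum.

θ̂_MAP = 0.333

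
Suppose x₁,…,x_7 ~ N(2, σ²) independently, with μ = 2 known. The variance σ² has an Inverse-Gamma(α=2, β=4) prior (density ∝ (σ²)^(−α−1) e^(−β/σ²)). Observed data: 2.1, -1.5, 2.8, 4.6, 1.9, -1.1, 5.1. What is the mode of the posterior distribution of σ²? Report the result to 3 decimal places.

Sum of squared deviations about the known mean: SS = (2.1−2)² + (-1.5−2)² + (2.8−2)² + (4.6−2)² + (1.9−2)² + (-1.1−2)² + (5.1−2)² = 38.89.
The Normal likelihood contributes (σ²)^(−n/2) exp(−SS/(2σ²)), so the posterior is Inverse-Gamma(α + n/2, β + SS/2) = Inverse-Gamma(5.5, 23.445).
The mode of Inverse-Gamma(a, b) is b/(a+1) = 23.445/6.5 ≈ 3.607.

σ̂²_MAP = 3.607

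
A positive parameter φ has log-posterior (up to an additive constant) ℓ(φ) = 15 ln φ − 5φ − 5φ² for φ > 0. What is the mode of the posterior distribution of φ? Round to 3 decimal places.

φ̂_MAP = 1.000

ℓ'(φ) = 15/φ − 5 − 10φ. Setting this to zero and multiplying by φ: 10φ² + 5φ − 15 = 0.
φ = (−5 + √(5² + 4·10·15)) / (2·10) = (−5 + √625) / 20 = (−5 + 25)/20 = 1.
ℓ''(φ) = −15/φ² − 10 < 0, confirming a maximum.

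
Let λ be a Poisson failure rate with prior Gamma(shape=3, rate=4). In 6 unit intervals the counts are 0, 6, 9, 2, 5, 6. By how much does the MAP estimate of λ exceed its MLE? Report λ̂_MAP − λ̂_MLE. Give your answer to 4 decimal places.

MAP − MLE = -1.6667

Σxᵢ = 28. Posterior is Gamma(31, 10); MAP = (31−1)/10 = 30/10 ≈ 3.00000.
MLE = x̄ = 28/6 ≈ 4.66667.
Difference = 30/10 − 28/6 = -5/3 ≈ -1.6667.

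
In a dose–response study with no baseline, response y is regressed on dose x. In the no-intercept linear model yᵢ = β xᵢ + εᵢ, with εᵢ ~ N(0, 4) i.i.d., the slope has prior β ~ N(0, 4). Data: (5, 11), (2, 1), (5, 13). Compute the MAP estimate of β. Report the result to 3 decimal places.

β̂_MAP = 2.218

log p(β | y) = −Σ(yᵢ − βxᵢ)²/(2·4) − β²/(2·4) + const.
Setting the derivative to zero: Σxᵢ(yᵢ − βxᵢ)/4 − β/4 = 0, so β = Σxᵢyᵢ / (Σxᵢ² + σ²/τ²).
Σxᵢyᵢ = 5·11 + 2·1 + 5·13 = 122; Σxᵢ² = 54; σ²/τ² = 1.
β̂_MAP = 122 / (54 + 1) = 122/55 ≈ 2.218.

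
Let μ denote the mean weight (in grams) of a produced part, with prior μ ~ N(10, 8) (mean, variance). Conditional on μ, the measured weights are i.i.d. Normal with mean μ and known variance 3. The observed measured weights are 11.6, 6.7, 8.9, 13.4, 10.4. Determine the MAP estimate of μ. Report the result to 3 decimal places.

μ̂_MAP = 10.186

n = 5; x̄ = (11.6 + 6.7 + 8.9 + 13.4 + 10.4)/5 = 51/5 = 10.2.
For a Normal prior and Normal likelihood with known variance, the posterior is Normal; its mode equals its mean, the precision-weighted average.
Prior precision 1/σ₀² = 1/8 = 0.125; data precision n/σ² = 5/3.
μ̂ = (0.125·10 + (5/3)·10.2) / (0.125 + 5/3) = 18.25/(43/24) = 438/43 ≈ 10.186.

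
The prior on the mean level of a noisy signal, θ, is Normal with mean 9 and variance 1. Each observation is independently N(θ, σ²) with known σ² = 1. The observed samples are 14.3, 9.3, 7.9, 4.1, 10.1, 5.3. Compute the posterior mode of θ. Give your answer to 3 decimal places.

θ̂_MAP = 8.571

n = 6; x̄ = (14.3 + 9.3 + 7.9 + 4.1 + 10.1 + 5.3)/6 = 51/6 = 8.5.
For a Normal prior and Normal likelihood with known variance, the posterior is Normal; its mode equals its mean, the precision-weighted average.
Prior precision 1/σ₀² = 1/1 = 1; data precision n/σ² = 6/1 = 6.
θ̂ = (1·9 + 6·8.5) / (1 + 6) = 60/7 ≈ 8.571.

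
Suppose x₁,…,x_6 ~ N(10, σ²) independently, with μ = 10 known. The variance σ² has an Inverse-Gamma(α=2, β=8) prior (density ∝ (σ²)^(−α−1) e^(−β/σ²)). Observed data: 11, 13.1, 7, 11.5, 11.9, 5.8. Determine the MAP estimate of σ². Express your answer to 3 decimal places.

Sum of squared deviations about the known mean: SS = (11−10)² + (13.1−10)² + (7−10)² + (11.5−10)² + (11.9−10)² + (5.8−10)² = 43.11.
The Normal likelihood contributes (σ²)^(−n/2) exp(−SS/(2σ²)), so the posterior is Inverse-Gamma(α + n/2, β + SS/2) = Inverse-Gamma(5, 29.555).
The mode of Inverse-Gamma(a, b) is b/(a+1) = 29.555/6 ≈ 4.926.

σ̂²_MAP = 4.926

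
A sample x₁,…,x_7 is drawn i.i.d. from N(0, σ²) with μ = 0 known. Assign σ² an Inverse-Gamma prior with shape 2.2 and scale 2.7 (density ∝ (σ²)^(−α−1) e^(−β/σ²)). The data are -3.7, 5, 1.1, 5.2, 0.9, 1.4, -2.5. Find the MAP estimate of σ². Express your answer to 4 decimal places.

Sum of squared deviations about the known mean: SS = (-3.7−0)² + (5−0)² + (1.1−0)² + (5.2−0)² + (0.9−0)² + (1.4−0)² + (-2.5−0)² = 75.96.
The Normal likelihood contributes (σ²)^(−n/2) exp(−SS/(2σ²)), so the posterior is Inverse-Gamma(α + n/2, β + SS/2) = Inverse-Gamma(5.7, 40.68).
The mode of Inverse-Gamma(a, b) is b/(a+1) = 40.68/6.7 ≈ 6.0716.

σ̂²_MAP = 6.0716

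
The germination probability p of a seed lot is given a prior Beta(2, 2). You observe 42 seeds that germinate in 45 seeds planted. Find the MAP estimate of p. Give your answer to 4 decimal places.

Prior: Beta(2, 2).
Data: 42 successes in 45 trials. The binomial likelihood contributes p^42(1−p)^3, so the posterior is Beta(2+42, 2+3) = Beta(44, 5).
For Beta(a, b) with a, b > 1 the mode is (a−1)/(a+b−2) = 43/47 ≈ 0.9149.

p̂_MAP = 0.9149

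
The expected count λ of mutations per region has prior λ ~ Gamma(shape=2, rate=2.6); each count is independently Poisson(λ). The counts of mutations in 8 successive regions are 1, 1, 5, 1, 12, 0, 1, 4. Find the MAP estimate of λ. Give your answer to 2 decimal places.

λ̂_MAP = 2.45

Σxᵢ = 1+1+5+1+12+0+1+4 = 25, with n = 8.
Posterior ∝ λe^(−2.6λ) · λ^25e^(−8λ) = λ^26e^(−10.6λ), i.e. Gamma(shape=27, rate=10.6).
The mode of a Gamma(a, b) with a ≥ 1 (shape–rate) is (a−1)/b = 26/10.6 ≈ 2.45.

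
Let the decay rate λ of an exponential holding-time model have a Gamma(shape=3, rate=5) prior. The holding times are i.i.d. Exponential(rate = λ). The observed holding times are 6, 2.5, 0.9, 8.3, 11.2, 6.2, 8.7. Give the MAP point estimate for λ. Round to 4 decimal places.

λ̂_MAP = 0.1844

The Exponential(rate=λ) likelihood is ∝ λ^n e^(−λΣtᵢ). Here n = 7 and Σtᵢ = 6 + 2.5 + 0.9 + 8.3 + 11.2 + 6.2 + 8.7 = 43.8.
Posterior ∝ λ^2e^(−5λ) · λ^7e^(−43.8λ) = λ^9e^(−48.8λ), i.e. Gamma(10, 48.8).
Mode = (a−1)/b = 9/48.8 ≈ 0.1844.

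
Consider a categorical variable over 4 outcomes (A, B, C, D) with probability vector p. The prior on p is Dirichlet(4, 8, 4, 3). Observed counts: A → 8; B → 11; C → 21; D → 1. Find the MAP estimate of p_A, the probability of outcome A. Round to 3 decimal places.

MAP estimate of p_A = 0.196

The posterior is Dirichlet(αᵢ + nᵢ) = Dirichlet(12, 19, 25, 4).
For a Dirichlet(a₁,…,a_K) with all aᵢ > 1, the mode has j-th component (aⱼ − 1)/(Σaᵢ − K).
Here Σaᵢ = 60 and K = 4, so p_A = (12 − 1)/(60 − 4) = 11/56 ≈ 0.196.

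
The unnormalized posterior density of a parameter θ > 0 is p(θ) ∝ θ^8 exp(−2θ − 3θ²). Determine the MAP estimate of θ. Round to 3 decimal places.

θ̂_MAP = 1.000

ℓ'(θ) = 8/θ − 2 − 6θ. Setting this to zero and multiplying by θ: 6θ² + 2θ − 8 = 0.
θ = (−2 + √(2² + 4·6·8)) / (2·6) = (−2 + √196) / 12 = (−2 + 14)/12 = 1.
ℓ''(θ) = −8/θ² − 6 < 0, confirming a maximum.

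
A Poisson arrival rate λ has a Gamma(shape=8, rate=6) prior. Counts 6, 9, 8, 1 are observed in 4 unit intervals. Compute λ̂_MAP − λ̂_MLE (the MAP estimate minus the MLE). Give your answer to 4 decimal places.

MAP − MLE = -2.9000

Σxᵢ = 24. Posterior is Gamma(32, 10); MAP = (32−1)/10 = 31/10 ≈ 3.10000.
MLE = x̄ = 24/4 ≈ 6.00000.
Difference = 31/10 − 24/4 = -29/10 ≈ -2.9000.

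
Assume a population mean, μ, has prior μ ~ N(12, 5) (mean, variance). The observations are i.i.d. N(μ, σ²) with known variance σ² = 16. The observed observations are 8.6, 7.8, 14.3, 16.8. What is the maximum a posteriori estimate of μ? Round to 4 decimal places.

n = 4; x̄ = (8.6 + 7.8 + 14.3 + 16.8)/4 = 47.5/4 = 11.875.
For a Normal prior and Normal likelihood with known variance, the posterior is Normal; its mode equals its mean, the precision-weighted average.
Prior precision 1/σ₀² = 1/5 = 0.2; data precision n/σ² = 4/16 = 0.25.
μ̂ = (0.2·12 + 0.25·11.875) / (0.2 + 0.25) = 5.36875/0.45 = 859/72 ≈ 11.9306.

μ̂_MAP = 11.9306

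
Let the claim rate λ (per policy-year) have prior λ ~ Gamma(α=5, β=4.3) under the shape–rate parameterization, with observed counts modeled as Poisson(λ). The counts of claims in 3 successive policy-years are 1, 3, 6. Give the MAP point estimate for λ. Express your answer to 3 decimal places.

λ̂_MAP = 1.918

Σxᵢ = 1+3+6 = 10, with n = 3.
Posterior ∝ λ^4e^(−4.3λ) · λ^10e^(−3λ) = λ^14e^(−7.3λ), i.e. Gamma(shape=15, rate=7.3).
The mode of a Gamma(a, b) with a ≥ 1 (shape–rate) is (a−1)/b = 14/7.3 ≈ 1.918.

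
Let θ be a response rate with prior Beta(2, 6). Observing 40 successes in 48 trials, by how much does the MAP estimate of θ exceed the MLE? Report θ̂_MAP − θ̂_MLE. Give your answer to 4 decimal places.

MAP − MLE = -0.0741

Posterior is Beta(42, 14); MAP = (42−1)/(56−2) = 41/54 ≈ 0.75926.
MLE ignores the prior: θ̂_MLE = k/n = 40/48 ≈ 0.83333.
Difference = 41/54 − 40/48 = -2/27 ≈ -0.0741.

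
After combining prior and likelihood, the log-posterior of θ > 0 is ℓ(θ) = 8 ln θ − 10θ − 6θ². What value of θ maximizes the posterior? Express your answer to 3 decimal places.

θ̂_MAP = 0.500

ℓ'(θ) = 8/θ − 10 − 12θ. Setting this to zero and multiplying by θ: 12θ² + 10θ − 8 = 0.
θ = (−10 + √(10² + 4·12·8)) / (2·12) = (−10 + √484) / 24 = (−10 + 22)/24 = 1/2.
ℓ''(θ) = −8/θ² − 12 < 0, confirming a maximum.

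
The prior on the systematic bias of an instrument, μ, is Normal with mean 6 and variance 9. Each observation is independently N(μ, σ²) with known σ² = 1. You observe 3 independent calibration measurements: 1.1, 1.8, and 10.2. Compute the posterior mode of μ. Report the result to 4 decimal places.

μ̂_MAP = 4.4250

n = 3; x̄ = (1.1 + 1.8 + 10.2)/3 = 13.1/3 = 131/30 ≈ 4.3667.
For a Normal prior and Normal likelihood with known variance, the posterior is Normal; its mode equals its mean, the precision-weighted average.
Prior precision 1/σ₀² = 1/9; data precision n/σ² = 3/1 = 3.
μ̂ = ((1/9)·6 + 3·(131/30)) / (1/9 + 3) = (413/30)/(28/9) = 4.4250.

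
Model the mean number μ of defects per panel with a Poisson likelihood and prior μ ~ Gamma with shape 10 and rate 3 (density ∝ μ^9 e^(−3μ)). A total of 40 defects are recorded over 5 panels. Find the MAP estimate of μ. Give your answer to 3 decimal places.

μ̂_MAP = 6.125

Σxᵢ = 40, n = 5.
Posterior ∝ μ^9e^(−3μ) · μ^40e^(−5μ) = μ^49e^(−8μ), i.e. Gamma(shape=50, rate=8).
The mode of a Gamma(a, b) with a ≥ 1 (shape–rate) is (a−1)/b = 49/8 ≈ 6.125.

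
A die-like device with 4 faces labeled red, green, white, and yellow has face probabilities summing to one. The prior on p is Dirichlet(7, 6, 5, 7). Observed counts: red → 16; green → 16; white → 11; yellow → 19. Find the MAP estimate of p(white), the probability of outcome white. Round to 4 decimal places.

MAP estimate of p(white) = 0.1807

The posterior is Dirichlet(αᵢ + nᵢ) = Dirichlet(23, 22, 16, 26).
For a Dirichlet(a₁,…,a_K) with all aᵢ > 1, the mode has j-th component (aⱼ − 1)/(Σaᵢ − K).
Here Σaᵢ = 87 and K = 4, so p(white) = (16 − 1)/(87 − 4) = 15/83 ≈ 0.1807.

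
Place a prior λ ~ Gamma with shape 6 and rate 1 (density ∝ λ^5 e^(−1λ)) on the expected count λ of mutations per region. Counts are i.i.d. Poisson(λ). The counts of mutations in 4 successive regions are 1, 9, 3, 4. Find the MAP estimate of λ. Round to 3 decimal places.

Σxᵢ = 1+9+3+4 = 17, with n = 4.
Posterior ∝ λ^5e^(−1λ) · λ^17e^(−4λ) = λ^22e^(−5λ), i.e. Gamma(shape=23, rate=5).
The mode of a Gamma(a, b) with a ≥ 1 (shape–rate) is (a−1)/b = 22/5 ≈ 4.400.

λ̂_MAP = 4.400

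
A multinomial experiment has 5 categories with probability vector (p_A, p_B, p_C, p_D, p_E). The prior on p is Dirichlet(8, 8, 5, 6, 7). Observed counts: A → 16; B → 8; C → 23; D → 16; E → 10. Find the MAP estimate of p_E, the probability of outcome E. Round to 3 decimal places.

MAP estimate of p_E = 0.157

The posterior is Dirichlet(αᵢ + nᵢ) = Dirichlet(24, 16, 28, 22, 17).
For a Dirichlet(a₁,…,a_K) with all aᵢ > 1, the mode has j-th component (aⱼ − 1)/(Σaᵢ − K).
Here Σaᵢ = 107 and K = 5, so p_E = (17 − 1)/(107 − 5) = 16/102 ≈ 0.157.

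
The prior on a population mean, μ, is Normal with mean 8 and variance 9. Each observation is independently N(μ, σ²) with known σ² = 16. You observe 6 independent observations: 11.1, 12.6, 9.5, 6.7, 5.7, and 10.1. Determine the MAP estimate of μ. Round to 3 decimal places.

μ̂_MAP = 8.990

n = 6; x̄ = (11.1 + 12.6 + 9.5 + 6.7 + 5.7 + 10.1)/6 = 55.7/6 = 557/60 ≈ 9.2833.
For a Normal prior and Normal likelihood with known variance, the posterior is Normal; its mode equals its mean, the precision-weighted average.
Prior precision 1/σ₀² = 1/9; data precision n/σ² = 6/16 = 0.375.
μ̂ = ((1/9)·8 + 0.375·(557/60)) / (1/9 + 0.375) = (6293/1440)/(35/72) = 8.990.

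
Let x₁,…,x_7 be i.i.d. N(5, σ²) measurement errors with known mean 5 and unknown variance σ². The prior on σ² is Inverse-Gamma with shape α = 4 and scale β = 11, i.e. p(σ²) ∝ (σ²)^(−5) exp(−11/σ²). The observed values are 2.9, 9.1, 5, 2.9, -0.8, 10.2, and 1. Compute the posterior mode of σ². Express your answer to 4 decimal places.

Sum of squared deviations about the known mean: SS = (2.9−5)² + (9.1−5)² + (5−5)² + (2.9−5)² + (-0.8−5)² + (10.2−5)² + (1−5)² = 102.31.
The Normal likelihood contributes (σ²)^(−n/2) exp(−SS/(2σ²)), so the posterior is Inverse-Gamma(α + n/2, β + SS/2) = Inverse-Gamma(7.5, 62.155).
The mode of Inverse-Gamma(a, b) is b/(a+1) = 62.155/8.5 ≈ 7.3124.

σ̂²_MAP = 7.3124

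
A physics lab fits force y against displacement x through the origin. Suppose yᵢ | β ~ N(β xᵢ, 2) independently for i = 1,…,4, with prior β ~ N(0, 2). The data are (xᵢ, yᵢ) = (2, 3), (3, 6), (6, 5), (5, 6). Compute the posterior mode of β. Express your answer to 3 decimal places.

log p(β | y) = −Σ(yᵢ − βxᵢ)²/(2·2) − β²/(2·2) + const.
Setting the derivative to zero: Σxᵢ(yᵢ − βxᵢ)/2 − β/2 = 0, so β = Σxᵢyᵢ / (Σxᵢ² + σ²/τ²).
Σxᵢyᵢ = 2·3 + 3·6 + 6·5 + 5·6 = 84; Σxᵢ² = 74; σ²/τ² = 1.
β̂_MAP = 84 / (74 + 1) = 84/75 ≈ 1.120.

β̂_MAP = 1.120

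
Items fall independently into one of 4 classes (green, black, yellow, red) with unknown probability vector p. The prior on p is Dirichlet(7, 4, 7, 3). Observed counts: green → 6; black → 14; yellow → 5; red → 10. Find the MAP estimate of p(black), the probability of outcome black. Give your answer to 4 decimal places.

The posterior is Dirichlet(αᵢ + nᵢ) = Dirichlet(13, 18, 12, 13).
For a Dirichlet(a₁,…,a_K) with all aᵢ > 1, the mode has j-th component (aⱼ − 1)/(Σaᵢ − K).
Here Σaᵢ = 56 and K = 4, so p(black) = (18 − 1)/(56 − 4) = 17/52 ≈ 0.3269.

MAP estimate of p(black) = 0.3269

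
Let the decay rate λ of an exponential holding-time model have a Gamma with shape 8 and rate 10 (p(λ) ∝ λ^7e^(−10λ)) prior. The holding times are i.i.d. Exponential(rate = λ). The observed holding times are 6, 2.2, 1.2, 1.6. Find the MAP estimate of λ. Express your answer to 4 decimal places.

The Exponential(rate=λ) likelihood is ∝ λ^n e^(−λΣtᵢ). Here n = 4 and Σtᵢ = 6 + 2.2 + 1.2 + 1.6 = 11.
Posterior ∝ λ^7e^(−10λ) · λ^4e^(−11λ) = λ^11e^(−21λ), i.e. Gamma(12, 21).
Mode = (a−1)/b = 11/21 ≈ 0.5238.

λ̂_MAP = 0.5238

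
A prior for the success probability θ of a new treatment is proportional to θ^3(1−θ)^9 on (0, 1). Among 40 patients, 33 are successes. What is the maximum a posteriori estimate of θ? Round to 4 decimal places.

θ̂_MAP = 0.6923

The prior density ∝ θ^3(1−θ)^9 is the kernel of Beta(4, 10).
Data: 33 successes in 40 trials. The binomial likelihood contributes θ^33(1−θ)^7, so the posterior is Beta(4+33, 10+7) = Beta(37, 17).
For Beta(a, b) with a, b > 1 the mode is (a−1)/(a+b−2) = 36/52 ≈ 0.6923.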